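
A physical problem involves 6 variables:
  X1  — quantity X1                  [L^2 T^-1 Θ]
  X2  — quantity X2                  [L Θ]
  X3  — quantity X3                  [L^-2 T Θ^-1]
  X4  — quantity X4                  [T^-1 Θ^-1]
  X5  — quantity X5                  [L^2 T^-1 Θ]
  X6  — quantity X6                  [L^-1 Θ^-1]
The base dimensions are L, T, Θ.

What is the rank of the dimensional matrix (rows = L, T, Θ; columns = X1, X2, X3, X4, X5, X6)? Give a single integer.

Dimensional matrix (L×T×Θ by X1×X2×X3×X4×X5×X6):
  L: [ 2  1 -2  0  2 -1]
  T: [-1  0  1 -1 -1  0]
  Θ: [ 1  1 -1 -1  1 -1]
Echelon form has 2 nonzero rows (pivots: X1,X2)

2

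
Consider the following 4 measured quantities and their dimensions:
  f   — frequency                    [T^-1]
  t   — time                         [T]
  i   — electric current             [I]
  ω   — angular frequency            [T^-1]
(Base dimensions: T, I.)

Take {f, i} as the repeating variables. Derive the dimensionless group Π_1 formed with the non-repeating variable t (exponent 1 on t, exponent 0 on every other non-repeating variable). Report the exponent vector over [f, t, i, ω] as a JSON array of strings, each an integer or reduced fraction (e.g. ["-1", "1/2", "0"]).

Dimensional matrix (T×I by f×t×i×ω):
  T: [-1  1  0 -1]
  I: [ 0  0  1  0]
Echelon form has 2 nonzero rows (pivots: f,i)
Pivot set = {f,i}, free = {t,ω}
RREF:
  r0: [   1   -1    0    1]
  r1: [   0    0    1    0]
Fix exponent of t at 1, ω at 0; solve each RREF row for its pivot's exponent:
  r0: exp(f) + (-1)·1 = 0 ⇒ exp(f) = 1
  r1: exp(i) + (0)·1 = 0 ⇒ exp(i) = 0
Π_1 = f · t

["1", "1", "0", "0"]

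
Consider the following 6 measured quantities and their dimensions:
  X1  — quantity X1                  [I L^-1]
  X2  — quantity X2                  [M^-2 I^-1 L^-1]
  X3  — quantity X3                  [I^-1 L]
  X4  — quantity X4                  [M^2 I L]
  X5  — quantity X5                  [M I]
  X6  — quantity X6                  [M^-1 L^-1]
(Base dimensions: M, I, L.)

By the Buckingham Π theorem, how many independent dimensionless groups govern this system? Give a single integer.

4

Write exponents as rows M,I,L / cols X1,X2,X3,X4,X5,X6:
  M: [ 0 -2  0  2  1 -1]
  I: [ 1 -1 -1  1  1  0]
  L: [-1 -1  1  1  0 -1]
RREF → pivots at {X1,X2} ⇒ r = 2
6 vars − rank 2 = 4 Π groups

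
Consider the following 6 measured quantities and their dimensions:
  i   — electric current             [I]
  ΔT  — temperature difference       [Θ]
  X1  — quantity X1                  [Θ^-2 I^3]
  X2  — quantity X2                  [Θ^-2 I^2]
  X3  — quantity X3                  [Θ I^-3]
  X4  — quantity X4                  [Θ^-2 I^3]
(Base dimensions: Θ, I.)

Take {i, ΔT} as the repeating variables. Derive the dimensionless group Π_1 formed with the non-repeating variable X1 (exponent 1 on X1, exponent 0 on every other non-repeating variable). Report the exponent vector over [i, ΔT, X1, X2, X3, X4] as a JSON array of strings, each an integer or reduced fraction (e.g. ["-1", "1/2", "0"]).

Dimensional matrix (Θ×I by i×ΔT×X1×X2×X3×X4):
  Θ: [ 0  1 -2 -2  1 -2]
  I: [ 1  0  3  2 -3  3]
Echelon form has 2 nonzero rows (pivots: i,ΔT)
Repeat: i,ΔT; free: X1,X2,X3,X4
RREF:
  r0: [   1    0    3    2   -3    3]
  r1: [   0    1   -2   -2    1   -2]
Fix exponent of X1 at 1, X2 at 0, X3 at 0, X4 at 0; solve each RREF row for its pivot's exponent:
  r0: exp(i) + (3)·1 = 0 ⇒ exp(i) = -3
  r1: exp(ΔT) + (-2)·1 = 0 ⇒ exp(ΔT) = 2
Π_1 = i^-3 · ΔT^2 · X1

["-3", "2", "1", "0", "0", "0"]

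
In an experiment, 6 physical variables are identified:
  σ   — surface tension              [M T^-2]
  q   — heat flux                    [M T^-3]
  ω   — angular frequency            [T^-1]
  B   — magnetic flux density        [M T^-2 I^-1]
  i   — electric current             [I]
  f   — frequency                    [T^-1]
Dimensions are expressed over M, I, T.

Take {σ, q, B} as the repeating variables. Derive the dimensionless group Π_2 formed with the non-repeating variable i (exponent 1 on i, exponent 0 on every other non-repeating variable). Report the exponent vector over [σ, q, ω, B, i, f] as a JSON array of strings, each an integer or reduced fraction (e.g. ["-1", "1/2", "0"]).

["-1", "0", "0", "1", "1", "0"]

Write exponents as rows M,I,T / cols σ,q,ω,B,i,f:
  M: [ 1  1  0  1  0  0]
  I: [ 0  0  0 -1  1  0]
  T: [-2 -3 -1 -2  0 -1]
Echelon form has 3 nonzero rows (pivots: σ,q,B)
Pivot set = {σ,q,B}, free = {ω,i,f}
RREF:
  r0: [   1    0   -1    0    1   -1]
  r1: [   0    1    1    0    0    1]
  r2: [   0    0    0    1   -1    0]
Fix exponent of i at 1, ω at 0, f at 0; solve each RREF row for its pivot's exponent:
  r0: exp(σ) + (1)·1 = 0 ⇒ exp(σ) = -1
  r1: exp(q) + (0)·1 = 0 ⇒ exp(q) = 0
  r2: exp(B) + (-1)·1 = 0 ⇒ exp(B) = 1
Π_2 = σ^-1 · B · i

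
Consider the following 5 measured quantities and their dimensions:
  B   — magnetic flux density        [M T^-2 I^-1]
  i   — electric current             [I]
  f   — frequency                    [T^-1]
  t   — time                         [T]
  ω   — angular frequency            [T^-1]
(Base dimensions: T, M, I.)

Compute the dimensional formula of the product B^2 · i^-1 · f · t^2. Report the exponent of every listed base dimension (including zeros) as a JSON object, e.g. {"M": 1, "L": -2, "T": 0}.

{"T": -3, "M": 2, "I": -3}

Dimensional matrix (T×M×I by B×i×f×t×ω):
  T: [-2  0 -1  1 -1]
  M: [ 1  0  0  0  0]
  I: [-1  1  0  0  0]
  [T]: (2)·-2+(-1)·0+(1)·-1+(2)·1 = -3
  [M]: (2)·1+(-1)·0+(1)·0+(2)·0 = 2
  [I]: (2)·-1+(-1)·1+(1)·0+(2)·0 = -3
⇒ T^-3 M^2 I^-3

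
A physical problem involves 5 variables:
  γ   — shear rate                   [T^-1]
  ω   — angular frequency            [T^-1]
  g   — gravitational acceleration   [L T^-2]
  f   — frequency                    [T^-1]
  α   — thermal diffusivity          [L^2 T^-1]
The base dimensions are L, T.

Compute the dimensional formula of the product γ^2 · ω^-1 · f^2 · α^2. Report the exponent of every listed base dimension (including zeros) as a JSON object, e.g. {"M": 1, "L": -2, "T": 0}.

{"L": 4, "T": -5}

Write exponents as rows L,T / cols γ,ω,g,f,α:
  L: [ 0  0  1  0  2]
  T: [-1 -1 -2 -1 -1]
  [L]: (2)·0+(-1)·0+(2)·0+(2)·2 = 4
  [T]: (2)·-1+(-1)·-1+(2)·-1+(2)·-1 = -5
⇒ L^4 T^-5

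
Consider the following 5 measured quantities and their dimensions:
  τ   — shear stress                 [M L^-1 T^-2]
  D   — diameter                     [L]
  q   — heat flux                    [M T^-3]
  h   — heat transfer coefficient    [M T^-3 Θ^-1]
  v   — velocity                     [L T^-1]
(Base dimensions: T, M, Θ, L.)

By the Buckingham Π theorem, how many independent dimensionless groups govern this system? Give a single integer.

1

Exponent matrix [T,M,Θ,L] × [τ,D,q,h,v]:
  T: [-2  0 -3 -3 -1]
  M: [ 1  0  1  1  0]
  Θ: [ 0  0  0 -1  0]
  L: [-1  1  0  0  1]
Echelon form has 4 nonzero rows (pivots: τ,D,q,h)
Π count = n − r = 5 − 4 = 1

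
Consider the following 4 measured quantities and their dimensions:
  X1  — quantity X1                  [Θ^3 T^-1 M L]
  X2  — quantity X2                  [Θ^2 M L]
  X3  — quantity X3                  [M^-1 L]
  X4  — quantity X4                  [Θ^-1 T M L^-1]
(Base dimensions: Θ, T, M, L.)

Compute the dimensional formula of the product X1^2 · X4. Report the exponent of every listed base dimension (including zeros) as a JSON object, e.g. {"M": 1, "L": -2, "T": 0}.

{"Θ": 5, "T": -1, "M": 3, "L": 1}

Dimensional matrix (Θ×T×M×L by X1×X2×X3×X4):
  Θ: [ 3  2  0 -1]
  T: [-1  0  0  1]
  M: [ 1  1 -1  1]
  L: [ 1  1  1 -1]
  [Θ]: (2)·3+(1)·-1 = 5
  [T]: (2)·-1+(1)·1 = -1
  [M]: (2)·1+(1)·1 = 3
  [L]: (2)·1+(1)·-1 = 1
⇒ Θ^5 T^-1 M^3 L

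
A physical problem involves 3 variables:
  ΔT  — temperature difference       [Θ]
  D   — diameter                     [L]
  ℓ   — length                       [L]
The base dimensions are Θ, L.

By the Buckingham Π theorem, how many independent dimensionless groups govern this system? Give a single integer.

Dimensional matrix (Θ×L by ΔT×D×ℓ):
  Θ: [ 1  0  0]
  L: [ 0  1  1]
Echelon form has 2 nonzero rows (pivots: ΔT,D)
3 vars − rank 2 = 1 Π group

1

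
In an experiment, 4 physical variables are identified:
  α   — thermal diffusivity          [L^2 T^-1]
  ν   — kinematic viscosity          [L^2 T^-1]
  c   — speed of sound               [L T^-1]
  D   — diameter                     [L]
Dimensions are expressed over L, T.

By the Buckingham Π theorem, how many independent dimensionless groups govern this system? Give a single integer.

Write exponents as rows L,T / cols α,ν,c,D:
  L: [ 2  2  1  1]
  T: [-1 -1 -1  0]
Echelon form has 2 nonzero rows (pivots: α,c)
n=4, r=2 ⇒ 2 dimensionless groups

2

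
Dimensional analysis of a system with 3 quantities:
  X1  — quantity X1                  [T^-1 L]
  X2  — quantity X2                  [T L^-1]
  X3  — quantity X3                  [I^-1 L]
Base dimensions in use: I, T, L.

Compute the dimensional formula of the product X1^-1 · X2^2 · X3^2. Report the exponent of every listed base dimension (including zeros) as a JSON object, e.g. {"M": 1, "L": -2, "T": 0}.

Write exponents as rows I,T,L / cols X1,X2,X3:
  I: [ 0  0 -1]
  T: [-1  1  0]
  L: [ 1 -1  1]
  [I]: (-1)·0+(2)·0+(2)·-1 = -2
  [T]: (-1)·-1+(2)·1+(2)·0 = 3
  [L]: (-1)·1+(2)·-1+(2)·1 = -1
⇒ I^-2 T^3 L^-1

{"I": -2, "T": 3, "L": -1}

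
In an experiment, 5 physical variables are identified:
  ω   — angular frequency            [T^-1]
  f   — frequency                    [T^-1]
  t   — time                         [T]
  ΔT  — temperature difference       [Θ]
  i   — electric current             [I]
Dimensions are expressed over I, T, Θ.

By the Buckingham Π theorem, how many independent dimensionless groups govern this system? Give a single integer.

Write exponents as rows I,T,Θ / cols ω,f,t,ΔT,i:
  I: [ 0  0  0  0  1]
  T: [-1 -1  1  0  0]
  Θ: [ 0  0  0  1  0]
RREF → pivots at {ω,ΔT,i} ⇒ r = 3
n=5, r=3 ⇒ 2 dimensionless groups

2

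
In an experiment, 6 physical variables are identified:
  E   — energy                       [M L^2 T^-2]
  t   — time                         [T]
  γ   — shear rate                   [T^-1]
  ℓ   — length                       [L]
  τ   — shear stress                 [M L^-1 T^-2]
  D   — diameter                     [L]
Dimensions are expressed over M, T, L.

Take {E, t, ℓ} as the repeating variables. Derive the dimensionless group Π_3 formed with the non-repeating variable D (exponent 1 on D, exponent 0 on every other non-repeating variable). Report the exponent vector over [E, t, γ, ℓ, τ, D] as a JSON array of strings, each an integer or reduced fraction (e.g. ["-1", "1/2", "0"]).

Dimensional matrix (M×T×L by E×t×γ×ℓ×τ×D):
  M: [ 1  0  0  0  1  0]
  T: [-2  1 -1  0 -2  0]
  L: [ 2  0  0  1 -1  1]
Echelon form has 3 nonzero rows (pivots: E,t,ℓ)
Pivot set = {E,t,ℓ}, free = {γ,τ,D}
RREF:
  r0: [   1    0    0    0    1    0]
  r1: [   0    1   -1    0    0    0]
  r2: [   0    0    0    1   -3    1]
Fix exponent of D at 1, γ at 0, τ at 0; solve each RREF row for its pivot's exponent:
  r0: exp(E) + (0)·1 = 0 ⇒ exp(E) = 0
  r1: exp(t) + (0)·1 = 0 ⇒ exp(t) = 0
  r2: exp(ℓ) + (1)·1 = 0 ⇒ exp(ℓ) = -1
Π_3 = ℓ^-1 · D

["0", "0", "0", "-1", "0", "1"]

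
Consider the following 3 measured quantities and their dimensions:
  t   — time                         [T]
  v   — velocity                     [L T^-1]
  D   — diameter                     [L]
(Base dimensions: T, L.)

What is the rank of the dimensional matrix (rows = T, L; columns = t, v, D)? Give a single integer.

2

Exponent matrix [T,L] × [t,v,D]:
  T: [ 1 -1  0]
  L: [ 0  1  1]
Echelon form has 2 nonzero rows (pivots: t,v)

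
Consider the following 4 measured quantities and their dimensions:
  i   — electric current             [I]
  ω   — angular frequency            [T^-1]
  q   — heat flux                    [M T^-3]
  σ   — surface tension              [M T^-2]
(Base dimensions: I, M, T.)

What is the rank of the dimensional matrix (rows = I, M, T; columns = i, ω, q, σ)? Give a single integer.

Exponent matrix [I,M,T] × [i,ω,q,σ]:
  I: [ 1  0  0  0]
  M: [ 0  0  1  1]
  T: [ 0 -1 -3 -2]
Echelon form has 3 nonzero rows (pivots: i,ω,q)

3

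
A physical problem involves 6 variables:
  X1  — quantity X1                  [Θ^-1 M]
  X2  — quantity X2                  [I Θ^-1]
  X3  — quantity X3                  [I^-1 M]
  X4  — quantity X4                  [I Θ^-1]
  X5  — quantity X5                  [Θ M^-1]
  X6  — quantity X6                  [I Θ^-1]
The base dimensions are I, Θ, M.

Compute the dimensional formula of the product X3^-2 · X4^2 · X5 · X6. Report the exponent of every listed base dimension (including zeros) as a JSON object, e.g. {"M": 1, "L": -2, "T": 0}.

{"I": 5, "Θ": -2, "M": -3}

Exponent matrix [I,Θ,M] × [X1,X2,X3,X4,X5,X6]:
  I: [ 0  1 -1  1  0  1]
  Θ: [-1 -1  0 -1  1 -1]
  M: [ 1  0  1  0 -1  0]
  [I]: (-2)·-1+(2)·1+(1)·0+(1)·1 = 5
  [Θ]: (-2)·0+(2)·-1+(1)·1+(1)·-1 = -2
  [M]: (-2)·1+(2)·0+(1)·-1+(1)·0 = -3
⇒ I^5 Θ^-2 M^-3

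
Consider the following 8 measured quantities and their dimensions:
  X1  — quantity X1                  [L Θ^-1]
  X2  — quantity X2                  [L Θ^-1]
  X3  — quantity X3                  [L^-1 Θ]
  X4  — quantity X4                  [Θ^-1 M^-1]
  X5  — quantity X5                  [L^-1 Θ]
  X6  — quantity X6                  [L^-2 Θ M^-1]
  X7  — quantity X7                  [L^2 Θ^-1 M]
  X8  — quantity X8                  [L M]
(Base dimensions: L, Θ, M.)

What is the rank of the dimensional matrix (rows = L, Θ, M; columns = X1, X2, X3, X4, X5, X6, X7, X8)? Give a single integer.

Dimensional matrix (L×Θ×M by X1×X2×X3×X4×X5×X6×X7×X8):
  L: [ 1  1 -1  0 -1 -2  2  1]
  Θ: [-1 -1  1 -1  1  1 -1  0]
  M: [ 0  0  0 -1  0 -1  1  1]
Echelon form has 2 nonzero rows (pivots: X1,X4)

2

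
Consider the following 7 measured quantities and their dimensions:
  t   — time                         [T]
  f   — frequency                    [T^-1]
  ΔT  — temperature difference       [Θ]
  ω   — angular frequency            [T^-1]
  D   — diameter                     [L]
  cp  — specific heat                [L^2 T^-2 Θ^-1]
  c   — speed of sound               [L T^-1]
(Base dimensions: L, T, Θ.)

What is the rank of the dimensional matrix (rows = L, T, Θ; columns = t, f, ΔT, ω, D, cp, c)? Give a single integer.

3

Dimensional matrix (L×T×Θ by t×f×ΔT×ω×D×cp×c):
  L: [ 0  0  0  0  1  2  1]
  T: [ 1 -1  0 -1  0 -2 -1]
  Θ: [ 0  0  1  0  0 -1  0]
RREF → pivots at {t,ΔT,D} ⇒ r = 3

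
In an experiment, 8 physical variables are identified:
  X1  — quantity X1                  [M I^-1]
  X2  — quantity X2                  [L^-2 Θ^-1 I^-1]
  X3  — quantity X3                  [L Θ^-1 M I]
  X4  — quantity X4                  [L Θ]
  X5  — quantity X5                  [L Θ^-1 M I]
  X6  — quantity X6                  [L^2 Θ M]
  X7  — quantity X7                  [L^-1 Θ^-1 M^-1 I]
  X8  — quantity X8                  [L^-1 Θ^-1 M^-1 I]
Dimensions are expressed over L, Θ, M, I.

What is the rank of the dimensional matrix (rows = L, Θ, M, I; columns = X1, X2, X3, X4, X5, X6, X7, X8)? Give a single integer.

3

Write exponents as rows L,Θ,M,I / cols X1,X2,X3,X4,X5,X6,X7,X8:
  L: [ 0 -2  1  1  1  2 -1 -1]
  Θ: [ 0 -1 -1  1 -1  1 -1 -1]
  M: [ 1  0  1  0  1  1 -1 -1]
  I: [-1 -1  1  0  1  0  1  1]
RREF → pivots at {X1,X2,X3} ⇒ r = 3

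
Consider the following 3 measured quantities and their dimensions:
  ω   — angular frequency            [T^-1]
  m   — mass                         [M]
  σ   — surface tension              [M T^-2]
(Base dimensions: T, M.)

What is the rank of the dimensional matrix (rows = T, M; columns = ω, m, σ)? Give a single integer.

2

Dimensional matrix (T×M by ω×m×σ):
  T: [-1  0 -2]
  M: [ 0  1  1]
RREF → pivots at {ω,m} ⇒ r = 2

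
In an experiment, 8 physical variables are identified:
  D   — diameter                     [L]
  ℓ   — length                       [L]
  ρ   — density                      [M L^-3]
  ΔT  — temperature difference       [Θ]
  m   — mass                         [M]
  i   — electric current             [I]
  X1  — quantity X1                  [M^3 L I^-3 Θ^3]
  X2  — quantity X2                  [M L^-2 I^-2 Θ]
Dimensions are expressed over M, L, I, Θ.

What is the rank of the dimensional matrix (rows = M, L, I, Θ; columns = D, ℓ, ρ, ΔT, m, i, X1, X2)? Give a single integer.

4

Exponent matrix [M,L,I,Θ] × [D,ℓ,ρ,ΔT,m,i,X1,X2]:
  M: [ 0  0  1  0  1  0  3  1]
  L: [ 1  1 -3  0  0  0  1 -2]
  I: [ 0  0  0  0  0  1 -3 -2]
  Θ: [ 0  0  0  1  0  0  3  1]
Echelon form has 4 nonzero rows (pivots: D,ρ,ΔT,i)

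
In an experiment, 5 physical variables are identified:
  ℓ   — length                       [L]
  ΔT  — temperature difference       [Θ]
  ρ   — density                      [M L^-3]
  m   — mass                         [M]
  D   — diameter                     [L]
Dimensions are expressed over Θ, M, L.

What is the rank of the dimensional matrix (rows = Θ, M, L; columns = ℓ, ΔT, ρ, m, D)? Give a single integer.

3

Exponent matrix [Θ,M,L] × [ℓ,ΔT,ρ,m,D]:
  Θ: [ 0  1  0  0  0]
  M: [ 0  0  1  1  0]
  L: [ 1  0 -3  0  1]
Row reduction gives pivot columns ℓ,ΔT,ρ; rank = 3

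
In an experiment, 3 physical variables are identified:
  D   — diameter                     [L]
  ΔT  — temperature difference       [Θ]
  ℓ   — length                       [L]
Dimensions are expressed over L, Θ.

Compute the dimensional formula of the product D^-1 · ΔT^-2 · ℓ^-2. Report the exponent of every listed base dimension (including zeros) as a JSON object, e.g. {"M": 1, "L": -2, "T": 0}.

{"L": -3, "Θ": -2}

Write exponents as rows L,Θ / cols D,ΔT,ℓ:
  L: [ 1  0  1]
  Θ: [ 0  1  0]
  [L]: (-1)·1+(-2)·0+(-2)·1 = -3
  [Θ]: (-1)·0+(-2)·1+(-2)·0 = -2
⇒ L^-3 Θ^-2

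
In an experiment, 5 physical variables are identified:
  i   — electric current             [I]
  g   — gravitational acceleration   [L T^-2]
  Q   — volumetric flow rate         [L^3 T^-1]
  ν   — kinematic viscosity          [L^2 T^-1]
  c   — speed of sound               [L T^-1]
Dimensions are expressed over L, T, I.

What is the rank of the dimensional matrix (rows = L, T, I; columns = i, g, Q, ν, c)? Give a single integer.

3

Exponent matrix [L,T,I] × [i,g,Q,ν,c]:
  L: [ 0  1  3  2  1]
  T: [ 0 -2 -1 -1 -1]
  I: [ 1  0  0  0  0]
Echelon form has 3 nonzero rows (pivots: i,g,Q)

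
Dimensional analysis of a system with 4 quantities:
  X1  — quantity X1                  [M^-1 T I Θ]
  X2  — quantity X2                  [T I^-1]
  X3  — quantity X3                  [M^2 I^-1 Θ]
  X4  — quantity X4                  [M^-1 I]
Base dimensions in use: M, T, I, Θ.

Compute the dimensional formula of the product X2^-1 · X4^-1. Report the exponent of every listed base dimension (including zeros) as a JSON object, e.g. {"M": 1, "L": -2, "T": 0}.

Write exponents as rows M,T,I,Θ / cols X1,X2,X3,X4:
  M: [-1  0  2 -1]
  T: [ 1  1  0  0]
  I: [ 1 -1 -1  1]
  Θ: [ 1  0  1  0]
  [M]: (-1)·0+(-1)·-1 = 1
  [T]: (-1)·1+(-1)·0 = -1
  [I]: (-1)·-1+(-1)·1 = 0
  [Θ]: (-1)·0+(-1)·0 = 0
⇒ M T^-1

{"M": 1, "T": -1, "I": 0, "Θ": 0}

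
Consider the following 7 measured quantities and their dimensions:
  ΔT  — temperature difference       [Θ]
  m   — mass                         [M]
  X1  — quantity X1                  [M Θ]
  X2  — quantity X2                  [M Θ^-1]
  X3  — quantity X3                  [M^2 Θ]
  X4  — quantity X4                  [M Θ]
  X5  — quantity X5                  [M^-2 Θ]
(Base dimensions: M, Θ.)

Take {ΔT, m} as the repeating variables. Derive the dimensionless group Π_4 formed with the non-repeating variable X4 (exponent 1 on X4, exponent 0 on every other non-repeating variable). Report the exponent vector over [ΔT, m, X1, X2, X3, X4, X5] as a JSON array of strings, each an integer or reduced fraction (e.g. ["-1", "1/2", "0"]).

["-1", "-1", "0", "0", "0", "1", "0"]

Write exponents as rows M,Θ / cols ΔT,m,X1,X2,X3,X4,X5:
  M: [ 0  1  1  1  2  1 -2]
  Θ: [ 1  0  1 -1  1  1  1]
Row reduction gives pivot columns ΔT,m; rank = 2
Repeat: ΔT,m; free: X1,X2,X3,X4,X5
RREF:
  r0: [   1    0    1   -1    1    1    1]
  r1: [   0    1    1    1    2    1   -2]
Fix exponent of X4 at 1, X1 at 0, X2 at 0, X3 at 0, X5 at 0; solve each RREF row for its pivot's exponent:
  r0: exp(ΔT) + (1)·1 = 0 ⇒ exp(ΔT) = -1
  r1: exp(m) + (1)·1 = 0 ⇒ exp(m) = -1
Π_4 = ΔT^-1 · m^-1 · X4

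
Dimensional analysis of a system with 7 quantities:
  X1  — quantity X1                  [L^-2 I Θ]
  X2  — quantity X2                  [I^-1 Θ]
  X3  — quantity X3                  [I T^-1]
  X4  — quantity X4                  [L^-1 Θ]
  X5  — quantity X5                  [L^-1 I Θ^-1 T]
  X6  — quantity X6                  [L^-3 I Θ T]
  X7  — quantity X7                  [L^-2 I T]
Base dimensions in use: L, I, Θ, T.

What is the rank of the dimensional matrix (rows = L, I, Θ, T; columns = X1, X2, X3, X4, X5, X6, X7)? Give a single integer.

Dimensional matrix (L×I×Θ×T by X1×X2×X3×X4×X5×X6×X7):
  L: [-2  0  0 -1 -1 -3 -2]
  I: [ 1 -1  1  0  1  1  1]
  Θ: [ 1  1  0  1 -1  1  0]
  T: [ 0  0 -1  0  1  1  1]
RREF → pivots at {X1,X2,X3} ⇒ r = 3

3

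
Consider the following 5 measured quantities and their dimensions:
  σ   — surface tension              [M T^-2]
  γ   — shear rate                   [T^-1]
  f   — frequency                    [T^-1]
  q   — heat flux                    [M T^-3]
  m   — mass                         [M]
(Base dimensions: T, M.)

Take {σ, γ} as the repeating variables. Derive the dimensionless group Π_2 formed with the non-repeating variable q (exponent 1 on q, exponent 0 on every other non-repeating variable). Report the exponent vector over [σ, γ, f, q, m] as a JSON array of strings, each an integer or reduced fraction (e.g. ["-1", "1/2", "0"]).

["-1", "-1", "0", "1", "0"]

Exponent matrix [T,M] × [σ,γ,f,q,m]:
  T: [-2 -1 -1 -3  0]
  M: [ 1  0  0  1  1]
Row reduction gives pivot columns σ,γ; rank = 2
Repeat: σ,γ; free: f,q,m
RREF:
  r0: [   1    0    0    1    1]
  r1: [   0    1    1    1   -2]
Fix exponent of q at 1, f at 0, m at 0; solve each RREF row for its pivot's exponent:
  r0: exp(σ) + (1)·1 = 0 ⇒ exp(σ) = -1
  r1: exp(γ) + (1)·1 = 0 ⇒ exp(γ) = -1
Π_2 = σ^-1 · γ^-1 · q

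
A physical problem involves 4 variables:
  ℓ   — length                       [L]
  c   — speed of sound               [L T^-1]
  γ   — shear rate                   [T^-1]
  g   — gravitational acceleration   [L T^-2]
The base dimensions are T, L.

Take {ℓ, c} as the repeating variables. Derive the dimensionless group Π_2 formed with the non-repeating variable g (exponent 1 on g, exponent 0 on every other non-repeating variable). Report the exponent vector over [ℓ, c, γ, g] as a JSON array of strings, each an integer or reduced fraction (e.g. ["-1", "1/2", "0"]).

Write exponents as rows T,L / cols ℓ,c,γ,g:
  T: [ 0 -1 -1 -2]
  L: [ 1  1  0  1]
RREF → pivots at {ℓ,c} ⇒ r = 2
Repeat: ℓ,c; free: γ,g
RREF:
  r0: [   1    0   -1   -1]
  r1: [   0    1    1    2]
Fix exponent of g at 1, γ at 0; solve each RREF row for its pivot's exponent:
  r0: exp(ℓ) + (-1)·1 = 0 ⇒ exp(ℓ) = 1
  r1: exp(c) + (2)·1 = 0 ⇒ exp(c) = -2
Π_2 = ℓ · c^-2 · g

["1", "-2", "0", "1"]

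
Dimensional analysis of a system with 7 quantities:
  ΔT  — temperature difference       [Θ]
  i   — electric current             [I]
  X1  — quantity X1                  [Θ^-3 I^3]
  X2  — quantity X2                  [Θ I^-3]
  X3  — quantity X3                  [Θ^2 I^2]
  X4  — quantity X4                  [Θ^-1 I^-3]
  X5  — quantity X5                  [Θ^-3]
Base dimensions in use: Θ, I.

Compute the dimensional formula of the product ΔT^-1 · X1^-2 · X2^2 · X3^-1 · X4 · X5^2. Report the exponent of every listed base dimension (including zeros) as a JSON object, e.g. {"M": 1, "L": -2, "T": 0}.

{"Θ": -2, "I": -17}

Exponent matrix [Θ,I] × [ΔT,i,X1,X2,X3,X4,X5]:
  Θ: [ 1  0 -3  1  2 -1 -3]
  I: [ 0  1  3 -3  2 -3  0]
  [Θ]: (-1)·1+(-2)·-3+(2)·1+(-1)·2+(1)·-1+(2)·-3 = -2
  [I]: (-1)·0+(-2)·3+(2)·-3+(-1)·2+(1)·-3+(2)·0 = -17
⇒ Θ^-2 I^-17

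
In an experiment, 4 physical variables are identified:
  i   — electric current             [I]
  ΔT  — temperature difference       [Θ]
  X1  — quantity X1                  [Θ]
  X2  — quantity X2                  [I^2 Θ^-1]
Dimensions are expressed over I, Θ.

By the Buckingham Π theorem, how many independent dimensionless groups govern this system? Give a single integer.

2

Write exponents as rows I,Θ / cols i,ΔT,X1,X2:
  I: [ 1  0  0  2]
  Θ: [ 0  1  1 -1]
Row reduction gives pivot columns i,ΔT; rank = 2
Π count = n − r = 4 − 2 = 2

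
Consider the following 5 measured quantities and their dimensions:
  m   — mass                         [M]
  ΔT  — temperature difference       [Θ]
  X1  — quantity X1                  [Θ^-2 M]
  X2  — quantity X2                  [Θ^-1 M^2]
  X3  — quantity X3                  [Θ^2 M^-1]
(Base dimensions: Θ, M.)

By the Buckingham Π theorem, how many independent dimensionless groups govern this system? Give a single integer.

Exponent matrix [Θ,M] × [m,ΔT,X1,X2,X3]:
  Θ: [ 0  1 -2 -1  2]
  M: [ 1  0  1  2 -1]
RREF → pivots at {m,ΔT} ⇒ r = 2
5 vars − rank 2 = 3 Π groups

3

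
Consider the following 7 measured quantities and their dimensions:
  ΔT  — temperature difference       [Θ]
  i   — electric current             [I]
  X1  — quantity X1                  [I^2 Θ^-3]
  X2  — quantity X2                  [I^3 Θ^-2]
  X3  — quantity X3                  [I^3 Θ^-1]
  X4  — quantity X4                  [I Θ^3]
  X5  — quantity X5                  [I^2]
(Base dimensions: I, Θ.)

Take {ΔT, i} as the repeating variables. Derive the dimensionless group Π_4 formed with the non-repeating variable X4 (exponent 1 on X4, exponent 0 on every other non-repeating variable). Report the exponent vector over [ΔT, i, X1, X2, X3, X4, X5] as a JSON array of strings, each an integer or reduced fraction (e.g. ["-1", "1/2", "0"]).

Dimensional matrix (I×Θ by ΔT×i×X1×X2×X3×X4×X5):
  I: [ 0  1  2  3  3  1  2]
  Θ: [ 1  0 -3 -2 -1  3  0]
Echelon form has 2 nonzero rows (pivots: ΔT,i)
Pivot set = {ΔT,i}, free = {X1,X2,X3,X4,X5}
RREF:
  r0: [   1    0   -3   -2   -1    3    0]
  r1: [   0    1    2    3    3    1    2]
Fix exponent of X4 at 1, X1 at 0, X2 at 0, X3 at 0, X5 at 0; solve each RREF row for its pivot's exponent:
  r0: exp(ΔT) + (3)·1 = 0 ⇒ exp(ΔT) = -3
  r1: exp(i) + (1)·1 = 0 ⇒ exp(i) = -1
Π_4 = ΔT^-3 · i^-1 · X4

["-3", "-1", "0", "0", "0", "1", "0"]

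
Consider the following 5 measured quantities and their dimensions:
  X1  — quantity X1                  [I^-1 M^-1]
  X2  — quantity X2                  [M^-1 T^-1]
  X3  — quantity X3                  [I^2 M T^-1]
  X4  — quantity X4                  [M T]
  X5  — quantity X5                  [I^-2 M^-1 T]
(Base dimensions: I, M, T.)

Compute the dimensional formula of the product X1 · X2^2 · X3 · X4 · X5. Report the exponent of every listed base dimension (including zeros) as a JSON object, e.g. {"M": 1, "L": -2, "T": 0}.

{"I": -1, "M": -2, "T": -1}

Exponent matrix [I,M,T] × [X1,X2,X3,X4,X5]:
  I: [-1  0  2  0 -2]
  M: [-1 -1  1  1 -1]
  T: [ 0 -1 -1  1  1]
  [I]: (1)·-1+(2)·0+(1)·2+(1)·0+(1)·-2 = -1
  [M]: (1)·-1+(2)·-1+(1)·1+(1)·1+(1)·-1 = -2
  [T]: (1)·0+(2)·-1+(1)·-1+(1)·1+(1)·1 = -1
⇒ I^-1 M^-2 T^-1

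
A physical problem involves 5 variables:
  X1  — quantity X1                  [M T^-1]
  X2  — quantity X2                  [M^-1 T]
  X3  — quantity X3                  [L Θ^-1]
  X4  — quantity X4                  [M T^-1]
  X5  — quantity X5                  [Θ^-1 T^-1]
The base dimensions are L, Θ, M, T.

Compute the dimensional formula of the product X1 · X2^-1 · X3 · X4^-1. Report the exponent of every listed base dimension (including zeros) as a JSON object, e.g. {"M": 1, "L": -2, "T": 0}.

Dimensional matrix (L×Θ×M×T by X1×X2×X3×X4×X5):
  L: [ 0  0  1  0  0]
  Θ: [ 0  0 -1  0 -1]
  M: [ 1 -1  0  1  0]
  T: [-1  1  0 -1 -1]
  [L]: (1)·0+(-1)·0+(1)·1+(-1)·0 = 1
  [Θ]: (1)·0+(-1)·0+(1)·-1+(-1)·0 = -1
  [M]: (1)·1+(-1)·-1+(1)·0+(-1)·1 = 1
  [T]: (1)·-1+(-1)·1+(1)·0+(-1)·-1 = -1
⇒ L Θ^-1 M T^-1

{"L": 1, "Θ": -1, "M": 1, "T": -1}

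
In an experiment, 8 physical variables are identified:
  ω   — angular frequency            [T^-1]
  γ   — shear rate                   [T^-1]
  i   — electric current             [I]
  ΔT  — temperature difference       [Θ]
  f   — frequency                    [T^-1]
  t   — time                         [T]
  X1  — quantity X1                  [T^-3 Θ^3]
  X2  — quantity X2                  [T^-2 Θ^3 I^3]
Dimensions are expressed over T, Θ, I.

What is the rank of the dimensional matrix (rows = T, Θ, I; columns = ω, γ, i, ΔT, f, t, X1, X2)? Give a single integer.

Exponent matrix [T,Θ,I] × [ω,γ,i,ΔT,f,t,X1,X2]:
  T: [-1 -1  0  0 -1  1 -3 -2]
  Θ: [ 0  0  0  1  0  0  3  3]
  I: [ 0  0  1  0  0  0  0  3]
RREF → pivots at {ω,i,ΔT} ⇒ r = 3

3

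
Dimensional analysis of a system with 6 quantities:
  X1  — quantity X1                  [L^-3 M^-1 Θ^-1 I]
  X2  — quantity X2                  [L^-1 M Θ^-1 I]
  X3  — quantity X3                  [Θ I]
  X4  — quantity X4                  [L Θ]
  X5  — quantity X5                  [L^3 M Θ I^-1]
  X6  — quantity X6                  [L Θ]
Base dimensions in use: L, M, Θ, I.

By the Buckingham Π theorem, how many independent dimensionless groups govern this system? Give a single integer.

3

Write exponents as rows L,M,Θ,I / cols X1,X2,X3,X4,X5,X6:
  L: [-3 -1  0  1  3  1]
  M: [-1  1  0  0  1  0]
  Θ: [-1 -1  1  1  1  1]
  I: [ 1  1  1  0 -1  0]
Echelon form has 3 nonzero rows (pivots: X1,X2,X3)
Π count = n − r = 6 − 3 = 3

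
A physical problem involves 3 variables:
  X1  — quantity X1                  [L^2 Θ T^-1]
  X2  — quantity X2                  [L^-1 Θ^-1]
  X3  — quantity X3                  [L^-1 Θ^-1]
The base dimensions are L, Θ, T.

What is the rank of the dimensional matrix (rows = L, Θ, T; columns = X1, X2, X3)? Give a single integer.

2

Exponent matrix [L,Θ,T] × [X1,X2,X3]:
  L: [ 2 -1 -1]
  Θ: [ 1 -1 -1]
  T: [-1  0  0]
Echelon form has 2 nonzero rows (pivots: X1,X2)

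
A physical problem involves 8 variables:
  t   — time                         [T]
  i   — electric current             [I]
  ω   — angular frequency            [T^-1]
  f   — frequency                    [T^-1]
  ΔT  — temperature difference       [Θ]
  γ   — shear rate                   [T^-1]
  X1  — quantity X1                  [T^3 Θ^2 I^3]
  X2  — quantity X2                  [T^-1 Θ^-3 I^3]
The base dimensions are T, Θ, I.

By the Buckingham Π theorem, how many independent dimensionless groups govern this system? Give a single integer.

5

Exponent matrix [T,Θ,I] × [t,i,ω,f,ΔT,γ,X1,X2]:
  T: [ 1  0 -1 -1  0 -1  3 -1]
  Θ: [ 0  0  0  0  1  0  2 -3]
  I: [ 0  1  0  0  0  0  3  3]
Echelon form has 3 nonzero rows (pivots: t,i,ΔT)
8 vars − rank 3 = 5 Π groups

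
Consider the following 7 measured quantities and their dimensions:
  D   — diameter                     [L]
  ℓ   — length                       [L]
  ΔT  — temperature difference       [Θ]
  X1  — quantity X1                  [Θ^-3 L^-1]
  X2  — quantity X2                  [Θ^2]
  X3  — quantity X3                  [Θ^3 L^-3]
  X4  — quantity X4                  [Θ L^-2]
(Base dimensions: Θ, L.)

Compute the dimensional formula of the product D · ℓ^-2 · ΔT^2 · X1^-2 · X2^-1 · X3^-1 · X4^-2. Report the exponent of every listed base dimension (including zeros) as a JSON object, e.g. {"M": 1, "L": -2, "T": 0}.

Dimensional matrix (Θ×L by D×ℓ×ΔT×X1×X2×X3×X4):
  Θ: [ 0  0  1 -3  2  3  1]
  L: [ 1  1  0 -1  0 -3 -2]
  [Θ]: (1)·0+(-2)·0+(2)·1+(-2)·-3+(-1)·2+(-1)·3+(-2)·1 = 1
  [L]: (1)·1+(-2)·1+(2)·0+(-2)·-1+(-1)·0+(-1)·-3+(-2)·-2 = 8
⇒ Θ L^8

{"Θ": 1, "L": 8}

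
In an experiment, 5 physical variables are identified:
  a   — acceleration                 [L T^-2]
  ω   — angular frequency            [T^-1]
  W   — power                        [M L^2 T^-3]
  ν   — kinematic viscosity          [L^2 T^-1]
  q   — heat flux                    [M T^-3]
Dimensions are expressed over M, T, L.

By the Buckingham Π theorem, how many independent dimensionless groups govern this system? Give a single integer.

2

Exponent matrix [M,T,L] × [a,ω,W,ν,q]:
  M: [ 0  0  1  0  1]
  T: [-2 -1 -3 -1 -3]
  L: [ 1  0  2  2  0]
RREF → pivots at {a,ω,W} ⇒ r = 3
Π count = n − r = 5 − 3 = 2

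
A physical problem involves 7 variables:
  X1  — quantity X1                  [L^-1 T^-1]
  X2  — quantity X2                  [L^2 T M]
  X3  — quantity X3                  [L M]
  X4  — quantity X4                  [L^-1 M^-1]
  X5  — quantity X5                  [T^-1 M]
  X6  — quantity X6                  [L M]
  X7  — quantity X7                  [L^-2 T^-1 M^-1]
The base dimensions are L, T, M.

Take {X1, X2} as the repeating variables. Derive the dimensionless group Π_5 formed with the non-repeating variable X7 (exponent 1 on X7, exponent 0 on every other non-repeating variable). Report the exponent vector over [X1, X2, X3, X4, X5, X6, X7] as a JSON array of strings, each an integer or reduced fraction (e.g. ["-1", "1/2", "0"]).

["0", "1", "0", "0", "0", "0", "1"]

Exponent matrix [L,T,M] × [X1,X2,X3,X4,X5,X6,X7]:
  L: [-1  2  1 -1  0  1 -2]
  T: [-1  1  0  0 -1  0 -1]
  M: [ 0  1  1 -1  1  1 -1]
RREF → pivots at {X1,X2} ⇒ r = 2
Repeat: X1,X2; free: X3,X4,X5,X6,X7
RREF:
  r0: [   1    0    1   -1    2    1    0]
  r1: [   0    1    1   -1    1    1   -1]
  r2: [   0    0    0    0    0    0    0]
Fix exponent of X7 at 1, X3 at 0, X4 at 0, X5 at 0, X6 at 0; solve each RREF row for its pivot's exponent:
  r0: exp(X1) + (0)·1 = 0 ⇒ exp(X1) = 0
  r1: exp(X2) + (-1)·1 = 0 ⇒ exp(X2) = 1
Π_5 = X2 · X7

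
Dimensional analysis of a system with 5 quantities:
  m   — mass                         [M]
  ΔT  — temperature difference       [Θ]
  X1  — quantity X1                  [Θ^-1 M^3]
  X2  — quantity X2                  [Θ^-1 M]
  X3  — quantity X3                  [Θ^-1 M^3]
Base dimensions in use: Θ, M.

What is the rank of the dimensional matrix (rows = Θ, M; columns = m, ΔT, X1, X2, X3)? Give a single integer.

2

Write exponents as rows Θ,M / cols m,ΔT,X1,X2,X3:
  Θ: [ 0  1 -1 -1 -1]
  M: [ 1  0  3  1  3]
Echelon form has 2 nonzero rows (pivots: m,ΔT)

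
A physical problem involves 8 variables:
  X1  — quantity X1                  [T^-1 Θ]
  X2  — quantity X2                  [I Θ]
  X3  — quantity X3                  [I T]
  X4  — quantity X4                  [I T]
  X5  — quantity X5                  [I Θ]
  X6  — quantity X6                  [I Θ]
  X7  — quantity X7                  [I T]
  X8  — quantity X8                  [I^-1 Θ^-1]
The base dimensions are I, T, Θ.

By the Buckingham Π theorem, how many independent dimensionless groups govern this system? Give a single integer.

Exponent matrix [I,T,Θ] × [X1,X2,X3,X4,X5,X6,X7,X8]:
  I: [ 0  1  1  1  1  1  1 -1]
  T: [-1  0  1  1  0  0  1  0]
  Θ: [ 1  1  0  0  1  1  0 -1]
RREF → pivots at {X1,X2} ⇒ r = 2
Π count = n − r = 8 − 2 = 6

6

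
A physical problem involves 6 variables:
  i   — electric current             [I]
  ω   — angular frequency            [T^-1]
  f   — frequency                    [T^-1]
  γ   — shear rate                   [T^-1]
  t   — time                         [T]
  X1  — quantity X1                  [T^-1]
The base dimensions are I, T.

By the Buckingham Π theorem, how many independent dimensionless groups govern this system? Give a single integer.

4

Dimensional matrix (I×T by i×ω×f×γ×t×X1):
  I: [ 1  0  0  0  0  0]
  T: [ 0 -1 -1 -1  1 -1]
Echelon form has 2 nonzero rows (pivots: i,ω)
6 vars − rank 2 = 4 Π groups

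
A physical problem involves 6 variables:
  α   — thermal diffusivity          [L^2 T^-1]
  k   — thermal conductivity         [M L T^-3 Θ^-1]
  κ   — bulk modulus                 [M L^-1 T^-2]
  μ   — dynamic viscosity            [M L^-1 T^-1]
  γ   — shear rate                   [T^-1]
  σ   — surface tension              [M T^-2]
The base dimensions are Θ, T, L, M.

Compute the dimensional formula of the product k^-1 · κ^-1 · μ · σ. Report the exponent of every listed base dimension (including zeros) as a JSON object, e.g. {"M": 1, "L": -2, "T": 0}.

Dimensional matrix (Θ×T×L×M by α×k×κ×μ×γ×σ):
  Θ: [ 0 -1  0  0  0  0]
  T: [-1 -3 -2 -1 -1 -2]
  L: [ 2  1 -1 -1  0  0]
  M: [ 0  1  1  1  0  1]
  [Θ]: (-1)·-1+(-1)·0+(1)·0+(1)·0 = 1
  [T]: (-1)·-3+(-1)·-2+(1)·-1+(1)·-2 = 2
  [L]: (-1)·1+(-1)·-1+(1)·-1+(1)·0 = -1
  [M]: (-1)·1+(-1)·1+(1)·1+(1)·1 = 0
⇒ Θ T^2 L^-1

{"Θ": 1, "T": 2, "L": -1, "M": 0}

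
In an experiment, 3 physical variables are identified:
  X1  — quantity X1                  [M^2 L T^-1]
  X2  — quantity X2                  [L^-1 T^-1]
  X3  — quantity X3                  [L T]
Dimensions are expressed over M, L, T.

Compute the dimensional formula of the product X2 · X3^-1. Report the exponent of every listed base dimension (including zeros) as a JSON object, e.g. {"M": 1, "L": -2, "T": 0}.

Dimensional matrix (M×L×T by X1×X2×X3):
  M: [ 2  0  0]
  L: [ 1 -1  1]
  T: [-1 -1  1]
  [M]: (1)·0+(-1)·0 = 0
  [L]: (1)·-1+(-1)·1 = -2
  [T]: (1)·-1+(-1)·1 = -2
⇒ L^-2 T^-2

{"M": 0, "L": -2, "T": -2}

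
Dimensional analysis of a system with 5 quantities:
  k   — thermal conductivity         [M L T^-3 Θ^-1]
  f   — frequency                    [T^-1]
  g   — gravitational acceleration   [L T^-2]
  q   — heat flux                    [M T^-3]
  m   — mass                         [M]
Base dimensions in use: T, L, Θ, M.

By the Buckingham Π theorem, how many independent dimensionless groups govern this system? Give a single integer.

Dimensional matrix (T×L×Θ×M by k×f×g×q×m):
  T: [-3 -1 -2 -3  0]
  L: [ 1  0  1  0  0]
  Θ: [-1  0  0  0  0]
  M: [ 1  0  0  1  1]
Echelon form has 4 nonzero rows (pivots: k,f,g,q)
n=5, r=4 ⇒ 1 dimensionless group

1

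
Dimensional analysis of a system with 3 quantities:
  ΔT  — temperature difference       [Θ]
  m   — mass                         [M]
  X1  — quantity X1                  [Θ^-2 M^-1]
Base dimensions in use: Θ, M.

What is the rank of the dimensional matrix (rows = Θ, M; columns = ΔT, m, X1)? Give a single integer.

Write exponents as rows Θ,M / cols ΔT,m,X1:
  Θ: [ 1  0 -2]
  M: [ 0  1 -1]
RREF → pivots at {ΔT,m} ⇒ r = 2

2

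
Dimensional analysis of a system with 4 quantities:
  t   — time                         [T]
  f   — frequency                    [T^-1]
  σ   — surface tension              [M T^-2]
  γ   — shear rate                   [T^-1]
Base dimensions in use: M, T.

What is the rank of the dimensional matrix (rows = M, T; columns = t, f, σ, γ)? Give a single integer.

2

Write exponents as rows M,T / cols t,f,σ,γ:
  M: [ 0  0  1  0]
  T: [ 1 -1 -2 -1]
Echelon form has 2 nonzero rows (pivots: t,σ)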